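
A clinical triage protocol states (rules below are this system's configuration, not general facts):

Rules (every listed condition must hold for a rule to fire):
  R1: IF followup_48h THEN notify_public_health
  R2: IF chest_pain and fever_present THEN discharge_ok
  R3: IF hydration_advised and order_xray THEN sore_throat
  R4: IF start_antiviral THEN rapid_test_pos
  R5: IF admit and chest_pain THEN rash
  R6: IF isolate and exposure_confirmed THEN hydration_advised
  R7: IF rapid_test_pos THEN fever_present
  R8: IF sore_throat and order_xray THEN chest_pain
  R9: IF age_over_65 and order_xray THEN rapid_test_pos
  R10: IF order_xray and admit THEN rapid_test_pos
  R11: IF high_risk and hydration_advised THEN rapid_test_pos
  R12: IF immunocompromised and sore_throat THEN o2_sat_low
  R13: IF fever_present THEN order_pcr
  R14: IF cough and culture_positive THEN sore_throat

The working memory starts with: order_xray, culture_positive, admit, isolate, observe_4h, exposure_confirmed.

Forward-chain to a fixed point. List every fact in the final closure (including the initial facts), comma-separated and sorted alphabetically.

Round 1: R6 [IF isolate and exposure_confirmed THEN hydration_advised]; R10 [IF order_xray and admit THEN rapid_test_pos]. New: hydration_advised, rapid_test_pos.
Round 2: R3 [IF hydration_advised and order_xray THEN sore_throat]; R7 [IF rapid_test_pos THEN fever_present]. New: sore_throat, fever_present.
Round 3: R8 [IF sore_throat and order_xray THEN chest_pain]; R13 [IF fever_present THEN order_pcr]. New: chest_pain, order_pcr.
Round 4: R2 [IF chest_pain and fever_present THEN discharge_ok]; R5 [IF admit and chest_pain THEN rash]. New: discharge_ok, rash.

admit, chest_pain, culture_positive, discharge_ok, exposure_confirmed, fever_present, hydration_advised, isolate, observe_4h, order_pcr, order_xray, rapid_test_pos, rash, sore_throat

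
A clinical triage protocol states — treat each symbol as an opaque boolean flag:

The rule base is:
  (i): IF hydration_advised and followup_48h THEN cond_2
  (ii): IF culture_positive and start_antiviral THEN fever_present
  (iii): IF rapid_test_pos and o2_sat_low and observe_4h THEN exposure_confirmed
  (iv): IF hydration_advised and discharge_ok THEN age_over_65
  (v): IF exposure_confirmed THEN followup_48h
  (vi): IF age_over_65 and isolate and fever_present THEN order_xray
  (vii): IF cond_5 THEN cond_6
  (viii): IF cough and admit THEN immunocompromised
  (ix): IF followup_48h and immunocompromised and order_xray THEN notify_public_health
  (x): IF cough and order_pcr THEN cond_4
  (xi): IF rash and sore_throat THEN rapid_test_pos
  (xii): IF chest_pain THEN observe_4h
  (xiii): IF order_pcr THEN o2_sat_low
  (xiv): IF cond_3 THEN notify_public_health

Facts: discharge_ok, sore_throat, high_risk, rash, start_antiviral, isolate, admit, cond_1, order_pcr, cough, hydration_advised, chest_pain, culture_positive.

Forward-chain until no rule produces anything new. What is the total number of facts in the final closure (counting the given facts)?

[1] (ii) [IF culture_positive and start_antiviral THEN fever_present]; (iv) [IF hydration_advised and discharge_ok THEN age_over_65]; (viii) [IF cough and admit THEN immunocompromised]; (x) [IF cough and order_pcr THEN cond_4]; (xi) [IF rash and sore_throat THEN rapid_test_pos]; (xii) [IF chest_pain THEN observe_4h]; (xiii) [IF order_pcr THEN o2_sat_low]. ⇒ new: fever_present, age_over_65, immunocompromised, cond_4, rapid_test_pos, observe_4h, o2_sat_low.
[2] (iii) [IF rapid_test_pos and o2_sat_low and observe_4h THEN exposure_confirmed]; (vi) [IF age_over_65 and isolate and fever_present THEN order_xray]. ⇒ new: exposure_confirmed, order_xray.
[3] (v) [IF exposure_confirmed THEN followup_48h]. ⇒ new: followup_48h.
[4] (i) [IF hydration_advised and followup_48h THEN cond_2]; (ix) [IF followup_48h and immunocompromised and order_xray THEN notify_public_health]. ⇒ new: cond_2, notify_public_health.
Closure: {admit, age_over_65, chest_pain, cond_1, cond_2, cond_4, cough, culture_positive, discharge_ok, exposure_confirmed, fever_present, followup_48h, high_risk, hydration_advised, immunocompromised, isolate, notify_public_health, o2_sat_low, observe_4h, order_pcr, order_xray, rapid_test_pos, rash, sore_throat, start_antiviral} — 25 facts.

25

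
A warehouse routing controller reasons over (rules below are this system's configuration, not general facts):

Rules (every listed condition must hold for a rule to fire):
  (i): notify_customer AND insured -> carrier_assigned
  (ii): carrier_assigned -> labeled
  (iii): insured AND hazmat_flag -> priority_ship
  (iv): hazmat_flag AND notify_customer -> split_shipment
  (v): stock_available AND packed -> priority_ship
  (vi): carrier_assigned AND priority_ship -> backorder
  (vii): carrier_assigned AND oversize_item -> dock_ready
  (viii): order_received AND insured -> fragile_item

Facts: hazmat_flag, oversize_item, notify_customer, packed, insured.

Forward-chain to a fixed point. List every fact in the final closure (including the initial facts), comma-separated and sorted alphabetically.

Round 1 fires (i), (iii), (iv), giving carrier_assigned, priority_ship, split_shipment.
Round 2 fires (ii), (vi), (vii), giving labeled, backorder, dock_ready.

backorder, carrier_assigned, dock_ready, hazmat_flag, insured, labeled, notify_customer, oversize_item, packed, priority_ship, split_shipment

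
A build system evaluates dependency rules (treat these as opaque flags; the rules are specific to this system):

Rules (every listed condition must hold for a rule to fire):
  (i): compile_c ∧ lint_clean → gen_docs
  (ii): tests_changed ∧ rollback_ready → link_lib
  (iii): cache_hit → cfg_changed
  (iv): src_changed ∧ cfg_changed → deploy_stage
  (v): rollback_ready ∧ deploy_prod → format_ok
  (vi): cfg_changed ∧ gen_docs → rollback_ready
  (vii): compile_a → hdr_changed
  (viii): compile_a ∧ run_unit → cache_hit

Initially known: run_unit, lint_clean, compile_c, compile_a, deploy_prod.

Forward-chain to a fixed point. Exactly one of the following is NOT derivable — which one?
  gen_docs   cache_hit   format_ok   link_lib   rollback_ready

link_lib

Round 1 fires (i), (vii), (viii), giving gen_docs, hdr_changed, cache_hit.
Round 2 fires (iii), giving cfg_changed.
Round 3 fires (vi), giving rollback_ready.
Round 4 fires (v), giving format_ok.
Derived: format_ok (round 4), cache_hit (round 1), rollback_ready (round 3), gen_docs (round 1). link_lib never appears in any round.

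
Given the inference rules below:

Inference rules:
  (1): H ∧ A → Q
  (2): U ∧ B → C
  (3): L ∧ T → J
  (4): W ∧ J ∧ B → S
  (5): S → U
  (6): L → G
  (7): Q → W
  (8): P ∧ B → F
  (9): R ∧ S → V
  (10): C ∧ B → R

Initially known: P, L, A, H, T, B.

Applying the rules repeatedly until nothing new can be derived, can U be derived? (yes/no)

yes

Round 1 — (1), (3), (6), (8), derive Q, J, G, F.
Round 2 — (7), derive W.
Round 3 — (4), derive S.
Round 4 — (5), derive U.
Round 5 — (2), derive C.
Round 6 — (10), derive R.
Round 7 — (9), derive V.
U appears in round 4, so it is derivable.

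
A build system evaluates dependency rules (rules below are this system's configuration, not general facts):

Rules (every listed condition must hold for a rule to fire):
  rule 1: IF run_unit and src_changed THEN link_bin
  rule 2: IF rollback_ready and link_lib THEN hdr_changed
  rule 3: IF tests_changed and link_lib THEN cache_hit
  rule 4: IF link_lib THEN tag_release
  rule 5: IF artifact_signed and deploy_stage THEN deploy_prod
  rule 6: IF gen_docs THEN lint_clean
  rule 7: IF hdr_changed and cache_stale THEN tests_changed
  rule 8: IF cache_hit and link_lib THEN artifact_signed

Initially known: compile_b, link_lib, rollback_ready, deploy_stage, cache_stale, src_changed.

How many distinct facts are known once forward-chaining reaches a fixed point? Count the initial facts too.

12

[1] rule 2 [IF rollback_ready and link_lib THEN hdr_changed]; rule 4 [IF link_lib THEN tag_release]. ⇒ new: hdr_changed, tag_release.
[2] rule 7 [IF hdr_changed and cache_stale THEN tests_changed]. ⇒ new: tests_changed.
[3] rule 3 [IF tests_changed and link_lib THEN cache_hit]. ⇒ new: cache_hit.
[4] rule 8 [IF cache_hit and link_lib THEN artifact_signed]. ⇒ new: artifact_signed.
[5] rule 5 [IF artifact_signed and deploy_stage THEN deploy_prod]. ⇒ new: deploy_prod.
Closure: {artifact_signed, cache_hit, cache_stale, compile_b, deploy_prod, deploy_stage, hdr_changed, link_lib, rollback_ready, src_changed, tag_release, tests_changed} — 12 facts.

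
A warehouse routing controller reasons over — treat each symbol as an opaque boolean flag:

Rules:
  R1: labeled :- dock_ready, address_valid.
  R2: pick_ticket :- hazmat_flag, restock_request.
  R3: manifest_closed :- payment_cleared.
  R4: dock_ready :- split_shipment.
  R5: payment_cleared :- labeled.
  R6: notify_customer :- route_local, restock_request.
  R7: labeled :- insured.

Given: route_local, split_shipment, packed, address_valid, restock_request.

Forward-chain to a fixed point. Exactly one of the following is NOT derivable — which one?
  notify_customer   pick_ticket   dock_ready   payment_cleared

pick_ticket

Round 1: R4 [dock_ready :- split_shipment.]; R6 [notify_customer :- route_local, restock_request.]. Adds dock_ready, notify_customer.
Round 2: R1 [labeled :- dock_ready, address_valid.]. Adds labeled.
Round 3: R5 [payment_cleared :- labeled.]. Adds payment_cleared.
Round 4: R3 [manifest_closed :- payment_cleared.]. Adds manifest_closed.
Derived: payment_cleared (round 3), notify_customer (round 1), dock_ready (round 1). pick_ticket never appears in any round.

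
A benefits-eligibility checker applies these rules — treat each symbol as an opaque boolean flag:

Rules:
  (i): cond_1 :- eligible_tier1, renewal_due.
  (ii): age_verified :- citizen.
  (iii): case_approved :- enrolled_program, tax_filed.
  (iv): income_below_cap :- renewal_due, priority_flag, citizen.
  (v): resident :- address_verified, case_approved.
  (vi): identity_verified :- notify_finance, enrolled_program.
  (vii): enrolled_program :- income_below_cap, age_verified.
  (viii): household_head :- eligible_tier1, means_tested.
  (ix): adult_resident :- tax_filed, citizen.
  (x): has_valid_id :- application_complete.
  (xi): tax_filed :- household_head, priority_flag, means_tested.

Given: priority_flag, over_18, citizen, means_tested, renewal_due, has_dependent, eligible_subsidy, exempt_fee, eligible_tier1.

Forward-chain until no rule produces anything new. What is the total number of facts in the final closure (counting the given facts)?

[1] (i) [cond_1 :- eligible_tier1, renewal_due.]; (ii) [age_verified :- citizen.]; (iv) [income_below_cap :- renewal_due, priority_flag, citizen.]; (viii) [household_head :- eligible_tier1, means_tested.]. ⇒ new: cond_1, age_verified, income_below_cap, household_head.
[2] (vii) [enrolled_program :- income_below_cap, age_verified.]; (xi) [tax_filed :- household_head, priority_flag, means_tested.]. ⇒ new: enrolled_program, tax_filed.
[3] (iii) [case_approved :- enrolled_program, tax_filed.]; (ix) [adult_resident :- tax_filed, citizen.]. ⇒ new: case_approved, adult_resident.
Closure: {adult_resident, age_verified, case_approved, citizen, cond_1, eligible_subsidy, eligible_tier1, enrolled_program, exempt_fee, has_dependent, household_head, income_below_cap, means_tested, over_18, priority_flag, renewal_due, tax_filed} — 17 facts.

17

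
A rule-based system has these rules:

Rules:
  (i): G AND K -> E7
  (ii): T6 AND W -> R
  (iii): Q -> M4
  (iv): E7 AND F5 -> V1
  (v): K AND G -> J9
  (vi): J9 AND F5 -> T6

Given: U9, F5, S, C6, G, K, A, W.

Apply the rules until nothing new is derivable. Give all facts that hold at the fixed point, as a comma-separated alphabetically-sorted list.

Round 1: (i) [G AND K -> E7]; (v) [K AND G -> J9]. Adds E7, J9.
Round 2: (iv) [E7 AND F5 -> V1]; (vi) [J9 AND F5 -> T6]. Adds V1, T6.
Round 3: (ii) [T6 AND W -> R]. Adds R.

A, C6, E7, F5, G, J9, K, R, S, T6, U9, V1, W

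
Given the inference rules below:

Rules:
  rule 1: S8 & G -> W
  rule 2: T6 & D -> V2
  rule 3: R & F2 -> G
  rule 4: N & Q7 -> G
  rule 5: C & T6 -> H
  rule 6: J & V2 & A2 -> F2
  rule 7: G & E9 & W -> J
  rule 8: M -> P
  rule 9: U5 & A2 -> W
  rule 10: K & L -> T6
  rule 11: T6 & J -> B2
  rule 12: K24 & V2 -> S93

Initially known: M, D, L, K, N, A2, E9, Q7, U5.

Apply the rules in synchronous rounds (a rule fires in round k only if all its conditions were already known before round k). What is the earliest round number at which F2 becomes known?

3

Round 1: rule 4 [N & Q7 -> G]; rule 8 [M -> P]; rule 9 [U5 & A2 -> W]; rule 10 [K & L -> T6]. Adds G, P, W, T6.
Round 2: rule 2 [T6 & D -> V2]; rule 7 [G & E9 & W -> J]. Adds V2, J.
Round 3: rule 6 [J & V2 & A2 -> F2]; rule 11 [T6 & J -> B2]. Adds F2, B2.
F2 first appears in round 3.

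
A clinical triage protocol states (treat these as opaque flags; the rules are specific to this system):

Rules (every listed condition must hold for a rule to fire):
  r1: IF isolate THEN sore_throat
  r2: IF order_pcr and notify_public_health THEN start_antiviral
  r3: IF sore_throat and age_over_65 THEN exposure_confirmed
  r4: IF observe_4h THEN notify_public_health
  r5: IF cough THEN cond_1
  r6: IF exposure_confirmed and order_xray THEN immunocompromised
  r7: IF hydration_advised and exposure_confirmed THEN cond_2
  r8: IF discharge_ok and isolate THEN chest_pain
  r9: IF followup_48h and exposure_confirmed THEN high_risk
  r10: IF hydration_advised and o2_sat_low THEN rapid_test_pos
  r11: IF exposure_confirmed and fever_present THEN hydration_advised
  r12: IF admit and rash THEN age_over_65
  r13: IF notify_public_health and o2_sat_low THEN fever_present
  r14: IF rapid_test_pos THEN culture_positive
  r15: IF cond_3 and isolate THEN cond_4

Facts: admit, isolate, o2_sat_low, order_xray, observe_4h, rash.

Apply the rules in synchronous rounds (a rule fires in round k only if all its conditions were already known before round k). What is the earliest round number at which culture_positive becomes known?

5

[1] r1 [IF isolate THEN sore_throat]; r4 [IF observe_4h THEN notify_public_health]; r12 [IF admit and rash THEN age_over_65]. ⇒ new: sore_throat, notify_public_health, age_over_65.
[2] r3 [IF sore_throat and age_over_65 THEN exposure_confirmed]; r13 [IF notify_public_health and o2_sat_low THEN fever_present]. ⇒ new: exposure_confirmed, fever_present.
[3] r6 [IF exposure_confirmed and order_xray THEN immunocompromised]; r11 [IF exposure_confirmed and fever_present THEN hydration_advised]. ⇒ new: immunocompromised, hydration_advised.
[4] r7 [IF hydration_advised and exposure_confirmed THEN cond_2]; r10 [IF hydration_advised and o2_sat_low THEN rapid_test_pos]. ⇒ new: cond_2, rapid_test_pos.
[5] r14 [IF rapid_test_pos THEN culture_positive]. ⇒ new: culture_positive.
culture_positive first appears in round 5.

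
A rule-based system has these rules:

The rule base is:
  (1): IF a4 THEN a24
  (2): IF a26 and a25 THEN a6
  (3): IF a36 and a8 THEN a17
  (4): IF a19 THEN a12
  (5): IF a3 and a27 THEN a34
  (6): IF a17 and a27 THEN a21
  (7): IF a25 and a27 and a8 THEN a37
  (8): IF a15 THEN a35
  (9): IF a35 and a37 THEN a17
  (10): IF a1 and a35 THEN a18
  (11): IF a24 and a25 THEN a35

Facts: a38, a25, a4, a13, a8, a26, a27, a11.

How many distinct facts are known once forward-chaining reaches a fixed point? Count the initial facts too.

Round 1 fires (1), (2), (7), giving a24, a6, a37.
Round 2 fires (11), giving a35.
Round 3 fires (9), giving a17.
Round 4 fires (6), giving a21.
Closure: {a11, a13, a17, a21, a24, a25, a26, a27, a35, a37, a38, a4, a6, a8} — 14 facts.

14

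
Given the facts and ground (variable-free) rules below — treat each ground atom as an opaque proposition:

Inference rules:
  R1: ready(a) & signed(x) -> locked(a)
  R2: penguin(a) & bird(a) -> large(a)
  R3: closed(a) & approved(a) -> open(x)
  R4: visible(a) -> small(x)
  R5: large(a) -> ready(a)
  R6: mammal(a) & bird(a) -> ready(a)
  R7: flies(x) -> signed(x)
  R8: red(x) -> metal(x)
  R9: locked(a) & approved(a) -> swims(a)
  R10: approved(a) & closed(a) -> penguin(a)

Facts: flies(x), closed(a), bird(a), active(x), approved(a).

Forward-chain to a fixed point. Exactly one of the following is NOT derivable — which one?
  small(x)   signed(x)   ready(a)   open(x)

[1] R3 [closed(a) & approved(a) -> open(x)]; R7 [flies(x) -> signed(x)]; R10 [approved(a) & closed(a) -> penguin(a)]. ⇒ new: open(x), signed(x), penguin(a).
[2] R2 [penguin(a) & bird(a) -> large(a)]. ⇒ new: large(a).
[3] R5 [large(a) -> ready(a)]. ⇒ new: ready(a).
[4] R1 [ready(a) & signed(x) -> locked(a)]. ⇒ new: locked(a).
[5] R9 [locked(a) & approved(a) -> swims(a)]. ⇒ new: swims(a).
Derived: ready(a) (round 3), signed(x) (round 1), open(x) (round 1). small(x) never appears in any round.

small(x)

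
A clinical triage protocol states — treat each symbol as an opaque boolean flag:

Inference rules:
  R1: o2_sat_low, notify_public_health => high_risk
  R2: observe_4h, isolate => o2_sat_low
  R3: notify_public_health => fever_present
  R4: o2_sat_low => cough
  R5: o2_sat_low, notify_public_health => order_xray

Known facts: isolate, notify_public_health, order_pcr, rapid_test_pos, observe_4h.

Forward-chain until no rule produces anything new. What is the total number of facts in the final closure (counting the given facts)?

10

Round 1: R2 [observe_4h, isolate => o2_sat_low]; R3 [notify_public_health => fever_present]. Adds o2_sat_low, fever_present.
Round 2: R1 [o2_sat_low, notify_public_health => high_risk]; R4 [o2_sat_low => cough]; R5 [o2_sat_low, notify_public_health => order_xray]. Adds high_risk, cough, order_xray.
Closure: {cough, fever_present, high_risk, isolate, notify_public_health, o2_sat_low, observe_4h, order_pcr, order_xray, rapid_test_pos} — 10 facts.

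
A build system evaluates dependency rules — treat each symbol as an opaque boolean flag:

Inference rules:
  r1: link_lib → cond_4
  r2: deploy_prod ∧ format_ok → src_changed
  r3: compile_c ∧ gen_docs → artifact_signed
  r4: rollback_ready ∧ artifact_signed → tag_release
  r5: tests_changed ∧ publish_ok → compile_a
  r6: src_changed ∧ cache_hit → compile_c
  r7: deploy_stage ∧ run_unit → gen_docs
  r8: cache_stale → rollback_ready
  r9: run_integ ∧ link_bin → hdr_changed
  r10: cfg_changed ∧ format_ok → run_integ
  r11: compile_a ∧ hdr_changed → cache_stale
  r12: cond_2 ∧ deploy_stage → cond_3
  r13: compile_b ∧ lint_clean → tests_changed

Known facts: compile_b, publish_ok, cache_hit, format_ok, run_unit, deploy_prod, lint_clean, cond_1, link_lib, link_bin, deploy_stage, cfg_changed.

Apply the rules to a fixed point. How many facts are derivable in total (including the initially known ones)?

Round 1: r1 [link_lib → cond_4]; r2 [deploy_prod ∧ format_ok → src_changed]; r7 [deploy_stage ∧ run_unit → gen_docs]; r10 [cfg_changed ∧ format_ok → run_integ]; r13 [compile_b ∧ lint_clean → tests_changed]. Adds cond_4, src_changed, gen_docs, run_integ, tests_changed.
Round 2: r5 [tests_changed ∧ publish_ok → compile_a]; r6 [src_changed ∧ cache_hit → compile_c]; r9 [run_integ ∧ link_bin → hdr_changed]. Adds compile_a, compile_c, hdr_changed.
Round 3: r3 [compile_c ∧ gen_docs → artifact_signed]; r11 [compile_a ∧ hdr_changed → cache_stale]. Adds artifact_signed, cache_stale.
Round 4: r8 [cache_stale → rollback_ready]. Adds rollback_ready.
Round 5: r4 [rollback_ready ∧ artifact_signed → tag_release]. Adds tag_release.
Closure: {artifact_signed, cache_hit, cache_stale, cfg_changed, compile_a, compile_b, compile_c, cond_1, cond_4, deploy_prod, deploy_stage, format_ok, gen_docs, hdr_changed, link_bin, link_lib, lint_clean, publish_ok, rollback_ready, run_integ, run_unit, src_changed, tag_release, tests_changed} — 24 facts.

24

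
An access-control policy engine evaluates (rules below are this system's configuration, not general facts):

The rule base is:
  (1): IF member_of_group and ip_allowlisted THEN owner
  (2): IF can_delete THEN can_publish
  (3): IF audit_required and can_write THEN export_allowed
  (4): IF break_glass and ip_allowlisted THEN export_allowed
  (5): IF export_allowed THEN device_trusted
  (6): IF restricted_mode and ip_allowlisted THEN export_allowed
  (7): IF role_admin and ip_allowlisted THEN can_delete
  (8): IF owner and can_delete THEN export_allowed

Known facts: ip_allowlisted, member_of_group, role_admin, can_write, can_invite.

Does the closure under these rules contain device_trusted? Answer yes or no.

yes

Round 1 — (1), (7), derive owner, can_delete.
Round 2 — (2), (8), derive can_publish, export_allowed.
Round 3 — (5), derive device_trusted.
device_trusted appears in round 3, so it is derivable.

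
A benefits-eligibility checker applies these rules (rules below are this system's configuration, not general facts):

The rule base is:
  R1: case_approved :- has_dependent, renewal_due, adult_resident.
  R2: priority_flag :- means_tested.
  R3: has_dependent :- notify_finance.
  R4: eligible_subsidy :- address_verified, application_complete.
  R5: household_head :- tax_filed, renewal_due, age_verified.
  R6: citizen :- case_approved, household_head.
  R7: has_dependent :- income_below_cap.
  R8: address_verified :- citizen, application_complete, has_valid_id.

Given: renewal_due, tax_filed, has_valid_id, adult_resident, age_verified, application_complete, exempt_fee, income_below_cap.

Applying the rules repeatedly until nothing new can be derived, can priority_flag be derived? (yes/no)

Round 1: R5 [household_head :- tax_filed, renewal_due, age_verified.]; R7 [has_dependent :- income_below_cap.]. Adds household_head, has_dependent.
Round 2: R1 [case_approved :- has_dependent, renewal_due, adult_resident.]. Adds case_approved.
Round 3: R6 [citizen :- case_approved, household_head.]. Adds citizen.
Round 4: R8 [address_verified :- citizen, application_complete, has_valid_id.]. Adds address_verified.
Round 5: R4 [eligible_subsidy :- address_verified, application_complete.]. Adds eligible_subsidy.
Fixed point reached. priority_flag is concluded only by R2; R2 needs means_tested (never derived).

no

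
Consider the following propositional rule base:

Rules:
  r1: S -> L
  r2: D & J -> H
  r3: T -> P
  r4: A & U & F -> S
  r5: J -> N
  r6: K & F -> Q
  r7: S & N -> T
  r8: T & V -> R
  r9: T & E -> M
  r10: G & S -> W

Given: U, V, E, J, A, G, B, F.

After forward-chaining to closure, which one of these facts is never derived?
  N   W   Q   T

Round 1: r4 [A & U & F -> S]; r5 [J -> N]. Adds S, N.
Round 2: r1 [S -> L]; r7 [S & N -> T]; r10 [G & S -> W]. Adds L, T, W.
Round 3: r3 [T -> P]; r8 [T & V -> R]; r9 [T & E -> M]. Adds P, R, M.
Derived: N (round 1), W (round 2), T (round 2). Q never appears in any round.

Q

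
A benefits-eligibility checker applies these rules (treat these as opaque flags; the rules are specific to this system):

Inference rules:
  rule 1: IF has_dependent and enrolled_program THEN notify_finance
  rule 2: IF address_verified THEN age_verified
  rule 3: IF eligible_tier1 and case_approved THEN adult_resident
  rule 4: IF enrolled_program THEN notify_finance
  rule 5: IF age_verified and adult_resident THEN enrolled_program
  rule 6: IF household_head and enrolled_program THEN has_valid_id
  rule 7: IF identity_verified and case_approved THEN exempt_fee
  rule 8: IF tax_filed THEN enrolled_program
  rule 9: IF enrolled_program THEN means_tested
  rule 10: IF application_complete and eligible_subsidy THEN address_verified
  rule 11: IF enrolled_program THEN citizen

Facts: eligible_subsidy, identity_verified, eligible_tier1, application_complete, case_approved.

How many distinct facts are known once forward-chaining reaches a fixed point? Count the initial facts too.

13

Round 1: rule 3 [IF eligible_tier1 and case_approved THEN adult_resident]; rule 7 [IF identity_verified and case_approved THEN exempt_fee]; rule 10 [IF application_complete and eligible_subsidy THEN address_verified]. Adds adult_resident, exempt_fee, address_verified.
Round 2: rule 2 [IF address_verified THEN age_verified]. Adds age_verified.
Round 3: rule 5 [IF age_verified and adult_resident THEN enrolled_program]. Adds enrolled_program.
Round 4: rule 4 [IF enrolled_program THEN notify_finance]; rule 9 [IF enrolled_program THEN means_tested]; rule 11 [IF enrolled_program THEN citizen]. Adds notify_finance, means_tested, citizen.
Closure: {address_verified, adult_resident, age_verified, application_complete, case_approved, citizen, eligible_subsidy, eligible_tier1, enrolled_program, exempt_fee, identity_verified, means_tested, notify_finance} — 13 facts.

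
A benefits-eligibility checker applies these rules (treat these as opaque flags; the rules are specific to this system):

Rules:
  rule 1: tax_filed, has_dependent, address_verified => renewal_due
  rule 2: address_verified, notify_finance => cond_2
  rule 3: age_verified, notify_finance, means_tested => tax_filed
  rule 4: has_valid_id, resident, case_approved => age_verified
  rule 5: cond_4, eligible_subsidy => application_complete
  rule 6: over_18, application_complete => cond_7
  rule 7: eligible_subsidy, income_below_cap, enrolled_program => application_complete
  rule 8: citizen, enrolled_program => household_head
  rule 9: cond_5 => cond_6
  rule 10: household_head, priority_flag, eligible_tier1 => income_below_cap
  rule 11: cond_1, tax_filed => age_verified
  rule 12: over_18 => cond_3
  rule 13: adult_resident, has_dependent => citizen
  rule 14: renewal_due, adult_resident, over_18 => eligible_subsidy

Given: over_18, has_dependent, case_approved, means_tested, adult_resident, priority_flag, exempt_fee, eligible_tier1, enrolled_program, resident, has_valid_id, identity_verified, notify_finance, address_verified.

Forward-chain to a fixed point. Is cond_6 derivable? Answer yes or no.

Round 1 — rule 2, rule 4, rule 12, rule 13, derive cond_2, age_verified, cond_3, citizen.
Round 2 — rule 3, rule 8, derive tax_filed, household_head.
Round 3 — rule 1, rule 10, derive renewal_due, income_below_cap.
Round 4 — rule 14, derive eligible_subsidy.
Round 5 — rule 7, derive application_complete.
Round 6 — rule 6, derive cond_7.
Fixed point reached. cond_6 is concluded only by rule 9; rule 9 needs cond_5 (never derived).

no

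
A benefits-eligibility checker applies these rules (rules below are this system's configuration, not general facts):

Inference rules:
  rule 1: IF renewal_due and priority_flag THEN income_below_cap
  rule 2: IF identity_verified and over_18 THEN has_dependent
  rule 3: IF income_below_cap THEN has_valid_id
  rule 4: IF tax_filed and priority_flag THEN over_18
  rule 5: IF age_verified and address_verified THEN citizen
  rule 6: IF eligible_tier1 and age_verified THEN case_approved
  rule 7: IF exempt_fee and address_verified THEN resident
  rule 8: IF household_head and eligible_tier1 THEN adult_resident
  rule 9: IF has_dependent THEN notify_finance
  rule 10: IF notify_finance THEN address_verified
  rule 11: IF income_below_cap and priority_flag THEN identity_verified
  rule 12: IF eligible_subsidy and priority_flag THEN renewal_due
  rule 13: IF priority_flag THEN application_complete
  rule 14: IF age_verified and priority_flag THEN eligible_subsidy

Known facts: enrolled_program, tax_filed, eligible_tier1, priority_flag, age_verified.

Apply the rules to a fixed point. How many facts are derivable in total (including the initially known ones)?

17

Round 1: rule 4 [IF tax_filed and priority_flag THEN over_18]; rule 6 [IF eligible_tier1 and age_verified THEN case_approved]; rule 13 [IF priority_flag THEN application_complete]; rule 14 [IF age_verified and priority_flag THEN eligible_subsidy]. New: over_18, case_approved, application_complete, eligible_subsidy.
Round 2: rule 12 [IF eligible_subsidy and priority_flag THEN renewal_due]. New: renewal_due.
Round 3: rule 1 [IF renewal_due and priority_flag THEN income_below_cap]. New: income_below_cap.
Round 4: rule 3 [IF income_below_cap THEN has_valid_id]; rule 11 [IF income_below_cap and priority_flag THEN identity_verified]. New: has_valid_id, identity_verified.
Round 5: rule 2 [IF identity_verified and over_18 THEN has_dependent]. New: has_dependent.
Round 6: rule 9 [IF has_dependent THEN notify_finance]. New: notify_finance.
Round 7: rule 10 [IF notify_finance THEN address_verified]. New: address_verified.
Round 8: rule 5 [IF age_verified and address_verified THEN citizen]. New: citizen.
Closure: {address_verified, age_verified, application_complete, case_approved, citizen, eligible_subsidy, eligible_tier1, enrolled_program, has_dependent, has_valid_id, identity_verified, income_below_cap, notify_finance, over_18, priority_flag, renewal_due, tax_filed} — 17 facts.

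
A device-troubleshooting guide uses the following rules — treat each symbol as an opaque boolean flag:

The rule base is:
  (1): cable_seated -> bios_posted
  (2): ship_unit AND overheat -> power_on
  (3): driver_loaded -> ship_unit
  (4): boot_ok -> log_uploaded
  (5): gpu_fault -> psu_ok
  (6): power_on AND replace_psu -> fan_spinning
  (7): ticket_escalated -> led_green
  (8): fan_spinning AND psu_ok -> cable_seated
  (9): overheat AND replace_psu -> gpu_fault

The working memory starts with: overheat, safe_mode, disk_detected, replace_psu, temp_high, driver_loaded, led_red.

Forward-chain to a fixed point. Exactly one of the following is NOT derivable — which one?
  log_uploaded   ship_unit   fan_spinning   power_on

log_uploaded

[1] (3) [driver_loaded -> ship_unit]; (9) [overheat AND replace_psu -> gpu_fault]. ⇒ new: ship_unit, gpu_fault.
[2] (2) [ship_unit AND overheat -> power_on]; (5) [gpu_fault -> psu_ok]. ⇒ new: power_on, psu_ok.
[3] (6) [power_on AND replace_psu -> fan_spinning]. ⇒ new: fan_spinning.
[4] (8) [fan_spinning AND psu_ok -> cable_seated]. ⇒ new: cable_seated.
[5] (1) [cable_seated -> bios_posted]. ⇒ new: bios_posted.
Derived: fan_spinning (round 3), power_on (round 2), ship_unit (round 1). log_uploaded never appears in any round.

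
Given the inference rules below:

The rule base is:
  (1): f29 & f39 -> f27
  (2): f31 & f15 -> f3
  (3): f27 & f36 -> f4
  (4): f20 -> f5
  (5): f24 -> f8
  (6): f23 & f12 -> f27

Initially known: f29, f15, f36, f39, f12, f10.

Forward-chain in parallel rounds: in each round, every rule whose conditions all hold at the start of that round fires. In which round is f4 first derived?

2

Round 1: (1) [f29 & f39 -> f27]. New: f27.
Round 2: (3) [f27 & f36 -> f4]. New: f4.
f4 first appears in round 2.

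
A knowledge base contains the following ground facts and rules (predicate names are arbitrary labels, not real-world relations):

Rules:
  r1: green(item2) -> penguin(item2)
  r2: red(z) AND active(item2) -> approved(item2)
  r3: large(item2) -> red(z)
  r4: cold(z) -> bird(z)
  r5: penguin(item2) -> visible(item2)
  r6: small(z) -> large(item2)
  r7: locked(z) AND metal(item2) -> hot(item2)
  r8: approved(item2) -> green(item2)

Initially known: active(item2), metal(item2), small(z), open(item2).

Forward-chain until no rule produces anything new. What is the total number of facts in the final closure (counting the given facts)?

Round 1: r6 [small(z) -> large(item2)]. Adds large(item2).
Round 2: r3 [large(item2) -> red(z)]. Adds red(z).
Round 3: r2 [red(z) AND active(item2) -> approved(item2)]. Adds approved(item2).
Round 4: r8 [approved(item2) -> green(item2)]. Adds green(item2).
Round 5: r1 [green(item2) -> penguin(item2)]. Adds penguin(item2).
Round 6: r5 [penguin(item2) -> visible(item2)]. Adds visible(item2).
Closure: {active(item2), approved(item2), green(item2), large(item2), metal(item2), open(item2), penguin(item2), red(z), small(z), visible(item2)} — 10 facts.

10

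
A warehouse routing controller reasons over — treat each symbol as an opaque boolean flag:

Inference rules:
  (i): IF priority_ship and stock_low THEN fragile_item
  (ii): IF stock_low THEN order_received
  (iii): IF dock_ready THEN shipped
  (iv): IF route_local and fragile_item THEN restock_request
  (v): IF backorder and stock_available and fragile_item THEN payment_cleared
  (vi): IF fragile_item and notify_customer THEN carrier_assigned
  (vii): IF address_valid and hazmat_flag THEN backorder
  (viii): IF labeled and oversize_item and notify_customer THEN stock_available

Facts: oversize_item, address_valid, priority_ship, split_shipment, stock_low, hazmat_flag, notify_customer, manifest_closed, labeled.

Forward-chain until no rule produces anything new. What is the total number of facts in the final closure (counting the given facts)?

15

Round 1 — (i), (ii), (vii), (viii), derive fragile_item, order_received, backorder, stock_available.
Round 2 — (v), (vi), derive payment_cleared, carrier_assigned.
Closure: {address_valid, backorder, carrier_assigned, fragile_item, hazmat_flag, labeled, manifest_closed, notify_customer, order_received, oversize_item, payment_cleared, priority_ship, split_shipment, stock_available, stock_low} — 15 facts.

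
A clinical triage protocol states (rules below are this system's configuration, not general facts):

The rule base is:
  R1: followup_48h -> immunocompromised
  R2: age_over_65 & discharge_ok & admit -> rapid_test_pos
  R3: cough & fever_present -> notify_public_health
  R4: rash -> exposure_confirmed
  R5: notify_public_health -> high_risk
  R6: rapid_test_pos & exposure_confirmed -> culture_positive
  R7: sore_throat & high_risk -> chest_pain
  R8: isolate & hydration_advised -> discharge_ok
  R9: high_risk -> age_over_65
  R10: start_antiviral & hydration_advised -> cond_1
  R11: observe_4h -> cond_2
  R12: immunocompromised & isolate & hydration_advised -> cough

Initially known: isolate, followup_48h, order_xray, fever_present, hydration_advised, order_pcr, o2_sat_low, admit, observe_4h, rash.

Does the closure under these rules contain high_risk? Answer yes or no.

Round 1: R1 [followup_48h -> immunocompromised]; R4 [rash -> exposure_confirmed]; R8 [isolate & hydration_advised -> discharge_ok]; R11 [observe_4h -> cond_2]. Adds immunocompromised, exposure_confirmed, discharge_ok, cond_2.
Round 2: R12 [immunocompromised & isolate & hydration_advised -> cough]. Adds cough.
Round 3: R3 [cough & fever_present -> notify_public_health]. Adds notify_public_health.
Round 4: R5 [notify_public_health -> high_risk]. Adds high_risk.
Round 5: R9 [high_risk -> age_over_65]. Adds age_over_65.
Round 6: R2 [age_over_65 & discharge_ok & admit -> rapid_test_pos]. Adds rapid_test_pos.
Round 7: R6 [rapid_test_pos & exposure_confirmed -> culture_positive]. Adds culture_positive.
high_risk appears in round 4, so it is derivable.

yes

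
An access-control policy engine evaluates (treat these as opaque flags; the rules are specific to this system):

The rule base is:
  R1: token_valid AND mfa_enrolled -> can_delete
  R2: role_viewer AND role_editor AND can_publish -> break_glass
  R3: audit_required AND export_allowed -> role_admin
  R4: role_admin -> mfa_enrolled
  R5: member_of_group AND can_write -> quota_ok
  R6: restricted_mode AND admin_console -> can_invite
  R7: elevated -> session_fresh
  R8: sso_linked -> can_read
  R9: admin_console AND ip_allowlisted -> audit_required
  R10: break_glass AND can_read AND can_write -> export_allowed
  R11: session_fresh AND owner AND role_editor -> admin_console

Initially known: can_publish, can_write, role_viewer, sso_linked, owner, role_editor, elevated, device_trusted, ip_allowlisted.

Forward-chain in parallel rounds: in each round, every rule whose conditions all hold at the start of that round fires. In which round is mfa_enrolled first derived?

5

[1] R2 [role_viewer AND role_editor AND can_publish -> break_glass]; R7 [elevated -> session_fresh]; R8 [sso_linked -> can_read]. ⇒ new: break_glass, session_fresh, can_read.
[2] R10 [break_glass AND can_read AND can_write -> export_allowed]; R11 [session_fresh AND owner AND role_editor -> admin_console]. ⇒ new: export_allowed, admin_console.
[3] R9 [admin_console AND ip_allowlisted -> audit_required]. ⇒ new: audit_required.
[4] R3 [audit_required AND export_allowed -> role_admin]. ⇒ new: role_admin.
[5] R4 [role_admin -> mfa_enrolled]. ⇒ new: mfa_enrolled.
mfa_enrolled first appears in round 5.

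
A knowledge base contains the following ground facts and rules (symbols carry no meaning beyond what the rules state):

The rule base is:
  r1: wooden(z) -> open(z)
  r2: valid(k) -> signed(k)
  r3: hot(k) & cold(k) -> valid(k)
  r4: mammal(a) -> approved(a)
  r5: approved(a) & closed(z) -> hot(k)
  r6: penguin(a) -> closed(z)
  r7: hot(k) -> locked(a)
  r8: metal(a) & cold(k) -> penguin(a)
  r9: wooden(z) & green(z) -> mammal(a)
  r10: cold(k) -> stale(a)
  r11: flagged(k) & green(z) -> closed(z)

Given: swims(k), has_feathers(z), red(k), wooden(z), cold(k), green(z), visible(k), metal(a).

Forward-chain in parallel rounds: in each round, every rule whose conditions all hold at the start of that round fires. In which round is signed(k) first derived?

5

Round 1: r1 [wooden(z) -> open(z)]; r8 [metal(a) & cold(k) -> penguin(a)]; r9 [wooden(z) & green(z) -> mammal(a)]; r10 [cold(k) -> stale(a)]. Adds open(z), penguin(a), mammal(a), stale(a).
Round 2: r4 [mammal(a) -> approved(a)]; r6 [penguin(a) -> closed(z)]. Adds approved(a), closed(z).
Round 3: r5 [approved(a) & closed(z) -> hot(k)]. Adds hot(k).
Round 4: r3 [hot(k) & cold(k) -> valid(k)]; r7 [hot(k) -> locked(a)]. Adds valid(k), locked(a).
Round 5: r2 [valid(k) -> signed(k)]. Adds signed(k).
signed(k) first appears in round 5.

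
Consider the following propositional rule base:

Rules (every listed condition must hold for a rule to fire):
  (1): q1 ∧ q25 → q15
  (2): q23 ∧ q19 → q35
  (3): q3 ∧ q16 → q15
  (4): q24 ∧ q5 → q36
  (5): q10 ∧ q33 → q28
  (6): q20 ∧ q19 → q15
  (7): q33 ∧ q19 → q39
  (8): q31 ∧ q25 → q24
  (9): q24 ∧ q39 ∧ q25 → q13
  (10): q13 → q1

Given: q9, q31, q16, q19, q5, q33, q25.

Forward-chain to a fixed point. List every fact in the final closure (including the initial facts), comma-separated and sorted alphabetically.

Round 1: (7) [q33 ∧ q19 → q39]; (8) [q31 ∧ q25 → q24]. New: q39, q24.
Round 2: (4) [q24 ∧ q5 → q36]; (9) [q24 ∧ q39 ∧ q25 → q13]. New: q36, q13.
Round 3: (10) [q13 → q1]. New: q1.
Round 4: (1) [q1 ∧ q25 → q15]. New: q15.

q1, q13, q15, q16, q19, q24, q25, q31, q33, q36, q39, q5, q9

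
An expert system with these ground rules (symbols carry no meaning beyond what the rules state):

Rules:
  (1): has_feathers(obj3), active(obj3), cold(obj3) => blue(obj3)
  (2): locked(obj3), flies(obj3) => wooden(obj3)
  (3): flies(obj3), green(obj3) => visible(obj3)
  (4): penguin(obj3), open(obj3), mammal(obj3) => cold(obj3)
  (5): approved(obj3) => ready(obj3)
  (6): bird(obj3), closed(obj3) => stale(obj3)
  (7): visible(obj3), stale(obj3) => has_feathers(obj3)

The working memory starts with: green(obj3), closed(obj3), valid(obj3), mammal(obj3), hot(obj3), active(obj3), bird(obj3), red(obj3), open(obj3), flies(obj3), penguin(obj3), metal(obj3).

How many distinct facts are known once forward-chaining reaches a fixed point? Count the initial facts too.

Round 1 fires (3), (4), (6), giving visible(obj3), cold(obj3), stale(obj3).
Round 2 fires (7), giving has_feathers(obj3).
Round 3 fires (1), giving blue(obj3).
Closure: {active(obj3), bird(obj3), blue(obj3), closed(obj3), cold(obj3), flies(obj3), green(obj3), has_feathers(obj3), hot(obj3), mammal(obj3), metal(obj3), open(obj3), penguin(obj3), red(obj3), stale(obj3), valid(obj3), visible(obj3)} — 17 facts.

17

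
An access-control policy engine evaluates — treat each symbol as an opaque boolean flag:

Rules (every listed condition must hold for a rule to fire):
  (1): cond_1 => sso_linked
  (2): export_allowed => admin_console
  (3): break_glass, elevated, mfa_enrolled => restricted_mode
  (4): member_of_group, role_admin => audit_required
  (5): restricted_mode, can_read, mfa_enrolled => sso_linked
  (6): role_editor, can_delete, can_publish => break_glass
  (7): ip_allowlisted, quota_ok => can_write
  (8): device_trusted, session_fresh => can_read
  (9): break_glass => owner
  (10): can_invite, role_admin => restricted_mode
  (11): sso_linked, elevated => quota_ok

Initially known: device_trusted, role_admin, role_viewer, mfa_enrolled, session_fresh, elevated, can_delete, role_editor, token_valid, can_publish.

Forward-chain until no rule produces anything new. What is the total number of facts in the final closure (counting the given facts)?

Round 1: (6) [role_editor, can_delete, can_publish => break_glass]; (8) [device_trusted, session_fresh => can_read]. New: break_glass, can_read.
Round 2: (3) [break_glass, elevated, mfa_enrolled => restricted_mode]; (9) [break_glass => owner]. New: restricted_mode, owner.
Round 3: (5) [restricted_mode, can_read, mfa_enrolled => sso_linked]. New: sso_linked.
Round 4: (11) [sso_linked, elevated => quota_ok]. New: quota_ok.
Closure: {break_glass, can_delete, can_publish, can_read, device_trusted, elevated, mfa_enrolled, owner, quota_ok, restricted_mode, role_admin, role_editor, role_viewer, session_fresh, sso_linked, token_valid} — 16 facts.

16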